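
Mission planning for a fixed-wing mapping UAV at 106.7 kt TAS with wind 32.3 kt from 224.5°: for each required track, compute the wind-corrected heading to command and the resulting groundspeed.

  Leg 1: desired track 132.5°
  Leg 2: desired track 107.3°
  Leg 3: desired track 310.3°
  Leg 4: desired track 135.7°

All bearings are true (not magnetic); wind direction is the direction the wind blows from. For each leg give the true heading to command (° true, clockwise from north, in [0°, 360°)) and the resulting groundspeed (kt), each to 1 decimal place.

Leg 1: desired track 132.5°; wind correction +17.6° → command heading 150.1°, groundspeed 102.8 kt
Leg 2: desired track 107.3°; wind correction +15.6° → command heading 122.9°, groundspeed 117.5 kt
Leg 3: desired track 310.3°; wind correction -17.6° → command heading 292.7°, groundspeed 99.4 kt
Leg 4: desired track 135.7°; wind correction +17.6° → command heading 153.3°, groundspeed 101.0 kt

Leg 1: heading=150.1°, groundspeed=102.8 kt
Leg 2: heading=122.9°, groundspeed=117.5 kt
Leg 3: heading=292.7°, groundspeed=99.4 kt
Leg 4: heading=153.3°, groundspeed=101.0 kt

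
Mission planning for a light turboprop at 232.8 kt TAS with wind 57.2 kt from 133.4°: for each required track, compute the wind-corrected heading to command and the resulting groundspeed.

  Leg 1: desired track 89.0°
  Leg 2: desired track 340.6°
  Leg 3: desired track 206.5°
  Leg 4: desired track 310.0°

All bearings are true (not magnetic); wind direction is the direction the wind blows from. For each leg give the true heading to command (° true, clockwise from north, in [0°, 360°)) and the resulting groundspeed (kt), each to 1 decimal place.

Leg 1: desired track 89.0°; wind correction +9.9° → command heading 98.9°, groundspeed 188.5 kt
Leg 2: desired track 340.6°; wind correction +6.4° → command heading 347.0°, groundspeed 282.2 kt
Leg 3: desired track 206.5°; wind correction -13.6° → command heading 192.9°, groundspeed 209.6 kt
Leg 4: desired track 310.0°; wind correction -0.8° → command heading 309.2°, groundspeed 289.9 kt

Leg 1: heading=98.9°, groundspeed=188.5 kt
Leg 2: heading=347.0°, groundspeed=282.2 kt
Leg 3: heading=192.9°, groundspeed=209.6 kt
Leg 4: heading=309.2°, groundspeed=289.9 kt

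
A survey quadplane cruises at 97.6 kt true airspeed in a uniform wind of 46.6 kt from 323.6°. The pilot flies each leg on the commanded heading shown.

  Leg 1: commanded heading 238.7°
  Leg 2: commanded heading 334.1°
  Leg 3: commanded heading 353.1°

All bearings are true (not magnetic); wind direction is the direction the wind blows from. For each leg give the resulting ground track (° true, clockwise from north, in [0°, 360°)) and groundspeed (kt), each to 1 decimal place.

Leg 1: track=212.3°, groundspeed=104.3 kt
Leg 2: track=343.4°, groundspeed=52.5 kt
Leg 3: track=15.0°, groundspeed=61.5 kt

Leg 1: heading 238.7°; drift -26.4° → track 212.3°, groundspeed 104.3 kt
Leg 2: heading 334.1°; drift +9.3° → track 343.4°, groundspeed 52.5 kt
Leg 3: heading 353.1°; drift +21.9° → track 15.0°, groundspeed 61.5 kt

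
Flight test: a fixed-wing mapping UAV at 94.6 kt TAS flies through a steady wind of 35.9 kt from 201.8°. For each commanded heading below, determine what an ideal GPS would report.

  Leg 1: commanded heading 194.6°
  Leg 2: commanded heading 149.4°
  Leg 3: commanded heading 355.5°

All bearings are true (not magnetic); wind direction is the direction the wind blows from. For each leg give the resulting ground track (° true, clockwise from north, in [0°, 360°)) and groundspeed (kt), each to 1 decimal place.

Leg 1: heading 194.6°; drift -4.4° → track 190.2°, groundspeed 59.2 kt
Leg 2: heading 149.4°; drift -21.4° → track 128.0°, groundspeed 78.1 kt
Leg 3: heading 355.5°; drift +7.2° → track 2.7°, groundspeed 127.8 kt

Leg 1: track=190.2°, groundspeed=59.2 kt
Leg 2: track=128.0°, groundspeed=78.1 kt
Leg 3: track=2.7°, groundspeed=127.8 kt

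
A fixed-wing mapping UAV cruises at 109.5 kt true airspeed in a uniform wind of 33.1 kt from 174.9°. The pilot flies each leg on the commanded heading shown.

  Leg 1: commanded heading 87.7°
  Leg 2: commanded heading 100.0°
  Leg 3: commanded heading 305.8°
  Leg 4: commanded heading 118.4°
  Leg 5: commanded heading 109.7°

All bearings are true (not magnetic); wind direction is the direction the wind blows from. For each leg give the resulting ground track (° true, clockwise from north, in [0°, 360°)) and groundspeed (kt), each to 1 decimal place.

Leg 1: track=70.7°, groundspeed=112.8 kt
Leg 2: track=82.4°, groundspeed=105.8 kt
Leg 3: track=316.6°, groundspeed=133.5 kt
Leg 4: track=101.6°, groundspeed=95.3 kt
Leg 5: track=92.3°, groundspeed=100.2 kt

Leg 1: heading 87.7°; drift -17.0° → track 70.7°, groundspeed 112.8 kt
Leg 2: heading 100.0°; drift -17.6° → track 82.4°, groundspeed 105.8 kt
Leg 3: heading 305.8°; drift +10.8° → track 316.6°, groundspeed 133.5 kt
Leg 4: heading 118.4°; drift -16.8° → track 101.6°, groundspeed 95.3 kt
Leg 5: heading 109.7°; drift -17.4° → track 92.3°, groundspeed 100.2 kt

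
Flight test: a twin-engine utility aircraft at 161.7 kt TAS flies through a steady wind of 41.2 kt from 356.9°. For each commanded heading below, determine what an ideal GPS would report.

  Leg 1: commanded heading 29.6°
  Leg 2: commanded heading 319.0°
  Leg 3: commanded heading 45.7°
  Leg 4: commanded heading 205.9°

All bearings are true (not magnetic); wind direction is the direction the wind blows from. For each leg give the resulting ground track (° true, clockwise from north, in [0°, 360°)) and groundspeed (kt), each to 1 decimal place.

Leg 1: track=39.5°, groundspeed=129.0 kt
Leg 2: track=307.9°, groundspeed=131.6 kt
Leg 3: track=58.7°, groundspeed=138.1 kt
Leg 4: track=200.1°, groundspeed=198.7 kt

Leg 1: heading 29.6°; drift +9.9° → track 39.5°, groundspeed 129.0 kt
Leg 2: heading 319.0°; drift -11.1° → track 307.9°, groundspeed 131.6 kt
Leg 3: heading 45.7°; drift +13.0° → track 58.7°, groundspeed 138.1 kt
Leg 4: heading 205.9°; drift -5.8° → track 200.1°, groundspeed 198.7 kt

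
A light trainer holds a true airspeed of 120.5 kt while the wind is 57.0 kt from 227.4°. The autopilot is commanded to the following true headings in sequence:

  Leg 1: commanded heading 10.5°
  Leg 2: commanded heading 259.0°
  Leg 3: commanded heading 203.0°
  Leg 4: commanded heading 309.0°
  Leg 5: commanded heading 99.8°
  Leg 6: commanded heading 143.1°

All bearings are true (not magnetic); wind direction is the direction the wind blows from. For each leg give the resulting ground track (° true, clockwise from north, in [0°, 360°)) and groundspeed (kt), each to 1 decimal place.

Leg 1: track=22.1°, groundspeed=169.6 kt
Leg 2: track=281.5°, groundspeed=77.9 kt
Leg 3: track=184.1°, groundspeed=72.5 kt
Leg 4: track=335.7°, groundspeed=125.5 kt
Leg 5: track=83.6°, groundspeed=161.7 kt
Leg 6: track=116.8°, groundspeed=128.1 kt

Leg 1: heading 10.5°; drift +11.6° → track 22.1°, groundspeed 169.6 kt
Leg 2: heading 259.0°; drift +22.5° → track 281.5°, groundspeed 77.9 kt
Leg 3: heading 203.0°; drift -18.9° → track 184.1°, groundspeed 72.5 kt
Leg 4: heading 309.0°; drift +26.7° → track 335.7°, groundspeed 125.5 kt
Leg 5: heading 99.8°; drift -16.2° → track 83.6°, groundspeed 161.7 kt
Leg 6: heading 143.1°; drift -26.3° → track 116.8°, groundspeed 128.1 kt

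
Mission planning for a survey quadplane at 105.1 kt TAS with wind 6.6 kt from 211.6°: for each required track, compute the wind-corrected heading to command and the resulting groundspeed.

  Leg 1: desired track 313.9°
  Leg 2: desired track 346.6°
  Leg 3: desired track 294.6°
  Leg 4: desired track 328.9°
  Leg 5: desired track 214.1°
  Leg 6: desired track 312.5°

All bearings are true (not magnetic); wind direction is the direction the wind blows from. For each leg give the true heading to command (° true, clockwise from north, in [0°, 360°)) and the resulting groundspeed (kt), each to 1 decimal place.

Leg 1: heading=310.4°, groundspeed=106.3 kt
Leg 2: heading=344.1°, groundspeed=109.7 kt
Leg 3: heading=291.0°, groundspeed=104.1 kt
Leg 4: heading=325.7°, groundspeed=108.0 kt
Leg 5: heading=213.9°, groundspeed=98.5 kt
Leg 6: heading=309.0°, groundspeed=106.1 kt

Leg 1: desired track 313.9°; wind correction -3.5° → command heading 310.4°, groundspeed 106.3 kt
Leg 2: desired track 346.6°; wind correction -2.5° → command heading 344.1°, groundspeed 109.7 kt
Leg 3: desired track 294.6°; wind correction -3.6° → command heading 291.0°, groundspeed 104.1 kt
Leg 4: desired track 328.9°; wind correction -3.2° → command heading 325.7°, groundspeed 108.0 kt
Leg 5: desired track 214.1°; wind correction -0.2° → command heading 213.9°, groundspeed 98.5 kt
Leg 6: desired track 312.5°; wind correction -3.5° → command heading 309.0°, groundspeed 106.1 kt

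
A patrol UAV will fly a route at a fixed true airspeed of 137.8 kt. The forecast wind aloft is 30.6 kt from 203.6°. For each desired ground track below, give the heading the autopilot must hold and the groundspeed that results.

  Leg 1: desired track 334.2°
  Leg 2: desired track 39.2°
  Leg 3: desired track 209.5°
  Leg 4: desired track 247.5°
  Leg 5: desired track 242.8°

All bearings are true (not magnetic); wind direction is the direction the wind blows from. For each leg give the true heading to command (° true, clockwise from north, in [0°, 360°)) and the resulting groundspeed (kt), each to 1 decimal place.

Leg 1: desired track 334.2°; wind correction -9.7° → command heading 324.5°, groundspeed 155.7 kt
Leg 2: desired track 39.2°; wind correction +3.4° → command heading 42.6°, groundspeed 167.0 kt
Leg 3: desired track 209.5°; wind correction -1.3° → command heading 208.2°, groundspeed 107.3 kt
Leg 4: desired track 247.5°; wind correction -8.9° → command heading 238.6°, groundspeed 114.1 kt
Leg 5: desired track 242.8°; wind correction -8.1° → command heading 234.7°, groundspeed 112.7 kt

Leg 1: heading=324.5°, groundspeed=155.7 kt
Leg 2: heading=42.6°, groundspeed=167.0 kt
Leg 3: heading=208.2°, groundspeed=107.3 kt
Leg 4: heading=238.6°, groundspeed=114.1 kt
Leg 5: heading=234.7°, groundspeed=112.7 kt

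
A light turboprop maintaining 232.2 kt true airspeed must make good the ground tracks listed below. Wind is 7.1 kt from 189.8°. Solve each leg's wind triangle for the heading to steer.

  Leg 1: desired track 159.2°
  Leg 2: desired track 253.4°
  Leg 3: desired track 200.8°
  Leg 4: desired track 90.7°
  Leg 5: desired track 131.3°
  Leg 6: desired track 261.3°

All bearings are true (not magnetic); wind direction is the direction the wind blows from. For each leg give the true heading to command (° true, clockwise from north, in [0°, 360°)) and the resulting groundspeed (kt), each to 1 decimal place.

Leg 1: heading=160.1°, groundspeed=226.1 kt
Leg 2: heading=251.8°, groundspeed=229.0 kt
Leg 3: heading=200.5°, groundspeed=225.2 kt
Leg 4: heading=92.4°, groundspeed=233.2 kt
Leg 5: heading=132.8°, groundspeed=228.4 kt
Leg 6: heading=259.6°, groundspeed=229.8 kt

Leg 1: desired track 159.2°; wind correction +0.9° → command heading 160.1°, groundspeed 226.1 kt
Leg 2: desired track 253.4°; wind correction -1.6° → command heading 251.8°, groundspeed 229.0 kt
Leg 3: desired track 200.8°; wind correction -0.3° → command heading 200.5°, groundspeed 225.2 kt
Leg 4: desired track 90.7°; wind correction +1.7° → command heading 92.4°, groundspeed 233.2 kt
Leg 5: desired track 131.3°; wind correction +1.5° → command heading 132.8°, groundspeed 228.4 kt
Leg 6: desired track 261.3°; wind correction -1.7° → command heading 259.6°, groundspeed 229.8 kt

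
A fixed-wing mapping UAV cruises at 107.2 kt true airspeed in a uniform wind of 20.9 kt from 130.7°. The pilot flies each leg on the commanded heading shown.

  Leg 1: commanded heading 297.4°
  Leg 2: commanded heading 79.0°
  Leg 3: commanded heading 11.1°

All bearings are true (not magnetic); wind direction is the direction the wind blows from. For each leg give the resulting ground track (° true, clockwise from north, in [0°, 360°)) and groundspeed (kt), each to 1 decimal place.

Leg 1: heading 297.4°; drift +2.2° → track 299.6°, groundspeed 127.6 kt
Leg 2: heading 79.0°; drift -9.9° → track 69.1°, groundspeed 95.7 kt
Leg 3: heading 11.1°; drift -8.8° → track 2.3°, groundspeed 118.9 kt

Leg 1: track=299.6°, groundspeed=127.6 kt
Leg 2: track=69.1°, groundspeed=95.7 kt
Leg 3: track=2.3°, groundspeed=118.9 kt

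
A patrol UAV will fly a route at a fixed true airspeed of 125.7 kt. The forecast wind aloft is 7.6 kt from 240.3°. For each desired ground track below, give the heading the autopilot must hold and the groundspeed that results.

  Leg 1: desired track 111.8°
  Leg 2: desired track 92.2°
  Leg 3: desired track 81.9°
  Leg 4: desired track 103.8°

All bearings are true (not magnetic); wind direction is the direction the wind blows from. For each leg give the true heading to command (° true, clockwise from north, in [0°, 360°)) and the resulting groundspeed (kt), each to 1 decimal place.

Leg 1: desired track 111.8°; wind correction +2.7° → command heading 114.5°, groundspeed 130.3 kt
Leg 2: desired track 92.2°; wind correction +1.8° → command heading 94.0°, groundspeed 132.1 kt
Leg 3: desired track 81.9°; wind correction +1.3° → command heading 83.2°, groundspeed 132.7 kt
Leg 4: desired track 103.8°; wind correction +2.4° → command heading 106.2°, groundspeed 131.1 kt

Leg 1: heading=114.5°, groundspeed=130.3 kt
Leg 2: heading=94.0°, groundspeed=132.1 kt
Leg 3: heading=83.2°, groundspeed=132.7 kt
Leg 4: heading=106.2°, groundspeed=131.1 kt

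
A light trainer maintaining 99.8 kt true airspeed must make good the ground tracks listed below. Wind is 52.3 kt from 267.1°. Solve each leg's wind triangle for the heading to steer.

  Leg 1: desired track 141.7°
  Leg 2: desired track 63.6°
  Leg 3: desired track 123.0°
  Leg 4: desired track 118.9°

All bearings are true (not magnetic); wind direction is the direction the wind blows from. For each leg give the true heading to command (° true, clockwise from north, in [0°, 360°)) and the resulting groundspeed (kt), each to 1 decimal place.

Leg 1: desired track 141.7°; wind correction +25.3° → command heading 167.0°, groundspeed 120.5 kt
Leg 2: desired track 63.6°; wind correction -12.1° → command heading 51.5°, groundspeed 145.6 kt
Leg 3: desired track 123.0°; wind correction +17.9° → command heading 140.9°, groundspeed 137.3 kt
Leg 4: desired track 118.9°; wind correction +16.0° → command heading 134.9°, groundspeed 140.4 kt

Leg 1: heading=167.0°, groundspeed=120.5 kt
Leg 2: heading=51.5°, groundspeed=145.6 kt
Leg 3: heading=140.9°, groundspeed=137.3 kt
Leg 4: heading=134.9°, groundspeed=140.4 kt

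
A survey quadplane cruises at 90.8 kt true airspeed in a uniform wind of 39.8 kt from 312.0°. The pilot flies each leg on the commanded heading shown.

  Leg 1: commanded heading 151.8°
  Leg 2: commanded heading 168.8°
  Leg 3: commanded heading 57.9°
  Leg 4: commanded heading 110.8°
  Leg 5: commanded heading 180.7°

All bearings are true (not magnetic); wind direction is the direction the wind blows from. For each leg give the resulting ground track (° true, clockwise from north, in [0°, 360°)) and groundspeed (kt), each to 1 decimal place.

Leg 1: heading 151.8°; drift -6.0° → track 145.8°, groundspeed 129.0 kt
Leg 2: heading 168.8°; drift -11.0° → track 157.8°, groundspeed 125.0 kt
Leg 3: heading 57.9°; drift +20.6° → track 78.5°, groundspeed 108.7 kt
Leg 4: heading 110.8°; drift +6.4° → track 117.2°, groundspeed 128.7 kt
Leg 5: heading 180.7°; drift -14.3° → track 166.4°, groundspeed 120.8 kt

Leg 1: track=145.8°, groundspeed=129.0 kt
Leg 2: track=157.8°, groundspeed=125.0 kt
Leg 3: track=78.5°, groundspeed=108.7 kt
Leg 4: track=117.2°, groundspeed=128.7 kt
Leg 5: track=166.4°, groundspeed=120.8 kt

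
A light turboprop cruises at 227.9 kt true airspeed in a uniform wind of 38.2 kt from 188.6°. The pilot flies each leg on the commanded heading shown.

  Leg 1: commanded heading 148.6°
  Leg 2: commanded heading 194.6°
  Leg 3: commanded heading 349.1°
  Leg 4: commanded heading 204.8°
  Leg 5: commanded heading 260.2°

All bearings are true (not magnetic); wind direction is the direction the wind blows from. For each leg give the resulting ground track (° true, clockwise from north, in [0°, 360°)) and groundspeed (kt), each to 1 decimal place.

Leg 1: track=141.6°, groundspeed=200.1 kt
Leg 2: track=195.8°, groundspeed=190.0 kt
Leg 3: track=351.9°, groundspeed=264.2 kt
Leg 4: track=208.0°, groundspeed=191.5 kt
Leg 5: track=269.7°, groundspeed=218.9 kt

Leg 1: heading 148.6°; drift -7.0° → track 141.6°, groundspeed 200.1 kt
Leg 2: heading 194.6°; drift +1.2° → track 195.8°, groundspeed 190.0 kt
Leg 3: heading 349.1°; drift +2.8° → track 351.9°, groundspeed 264.2 kt
Leg 4: heading 204.8°; drift +3.2° → track 208.0°, groundspeed 191.5 kt
Leg 5: heading 260.2°; drift +9.5° → track 269.7°, groundspeed 218.9 kt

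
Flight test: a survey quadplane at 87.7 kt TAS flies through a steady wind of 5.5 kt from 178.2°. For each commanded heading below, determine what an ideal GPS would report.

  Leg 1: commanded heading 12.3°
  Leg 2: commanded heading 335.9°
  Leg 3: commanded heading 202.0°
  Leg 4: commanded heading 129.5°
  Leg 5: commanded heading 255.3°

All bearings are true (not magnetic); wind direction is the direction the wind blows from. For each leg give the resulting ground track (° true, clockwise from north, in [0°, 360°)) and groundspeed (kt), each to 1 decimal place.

Leg 1: heading 12.3°; drift -0.8° → track 11.5°, groundspeed 93.0 kt
Leg 2: heading 335.9°; drift +1.3° → track 337.2°, groundspeed 92.8 kt
Leg 3: heading 202.0°; drift +1.5° → track 203.5°, groundspeed 82.7 kt
Leg 4: heading 129.5°; drift -2.8° → track 126.7°, groundspeed 84.2 kt
Leg 5: heading 255.3°; drift +3.5° → track 258.8°, groundspeed 86.6 kt

Leg 1: track=11.5°, groundspeed=93.0 kt
Leg 2: track=337.2°, groundspeed=92.8 kt
Leg 3: track=203.5°, groundspeed=82.7 kt
Leg 4: track=126.7°, groundspeed=84.2 kt
Leg 5: track=258.8°, groundspeed=86.6 kt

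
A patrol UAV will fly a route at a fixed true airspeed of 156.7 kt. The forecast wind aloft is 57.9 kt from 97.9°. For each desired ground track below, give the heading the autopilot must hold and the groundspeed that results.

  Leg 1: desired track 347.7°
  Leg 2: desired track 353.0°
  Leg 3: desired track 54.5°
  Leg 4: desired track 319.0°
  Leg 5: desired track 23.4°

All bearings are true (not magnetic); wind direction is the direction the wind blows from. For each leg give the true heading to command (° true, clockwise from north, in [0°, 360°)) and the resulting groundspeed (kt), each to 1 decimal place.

Leg 1: desired track 347.7°; wind correction +20.3° → command heading 8.0°, groundspeed 167.0 kt
Leg 2: desired track 353.0°; wind correction +20.9° → command heading 13.9°, groundspeed 161.3 kt
Leg 3: desired track 54.5°; wind correction +14.7° → command heading 69.2°, groundspeed 109.5 kt
Leg 4: desired track 319.0°; wind correction +14.1° → command heading 333.1°, groundspeed 195.6 kt
Leg 5: desired track 23.4°; wind correction +20.9° → command heading 44.3°, groundspeed 131.0 kt

Leg 1: heading=8.0°, groundspeed=167.0 kt
Leg 2: heading=13.9°, groundspeed=161.3 kt
Leg 3: heading=69.2°, groundspeed=109.5 kt
Leg 4: heading=333.1°, groundspeed=195.6 kt
Leg 5: heading=44.3°, groundspeed=131.0 kt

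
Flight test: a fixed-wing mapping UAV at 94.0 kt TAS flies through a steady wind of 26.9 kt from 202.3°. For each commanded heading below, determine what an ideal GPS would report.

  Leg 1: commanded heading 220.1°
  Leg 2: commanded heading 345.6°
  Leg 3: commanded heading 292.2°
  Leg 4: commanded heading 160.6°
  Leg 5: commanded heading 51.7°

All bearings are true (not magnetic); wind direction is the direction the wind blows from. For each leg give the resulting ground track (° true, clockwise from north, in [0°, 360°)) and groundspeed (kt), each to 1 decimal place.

Leg 1: heading 220.1°; drift +6.9° → track 227.0°, groundspeed 68.9 kt
Leg 2: heading 345.6°; drift +7.9° → track 353.5°, groundspeed 116.7 kt
Leg 3: heading 292.2°; drift +16.0° → track 308.2°, groundspeed 97.7 kt
Leg 4: heading 160.6°; drift -13.6° → track 147.0°, groundspeed 76.1 kt
Leg 5: heading 51.7°; drift -6.4° → track 45.3°, groundspeed 118.2 kt

Leg 1: track=227.0°, groundspeed=68.9 kt
Leg 2: track=353.5°, groundspeed=116.7 kt
Leg 3: track=308.2°, groundspeed=97.7 kt
Leg 4: track=147.0°, groundspeed=76.1 kt
Leg 5: track=45.3°, groundspeed=118.2 kt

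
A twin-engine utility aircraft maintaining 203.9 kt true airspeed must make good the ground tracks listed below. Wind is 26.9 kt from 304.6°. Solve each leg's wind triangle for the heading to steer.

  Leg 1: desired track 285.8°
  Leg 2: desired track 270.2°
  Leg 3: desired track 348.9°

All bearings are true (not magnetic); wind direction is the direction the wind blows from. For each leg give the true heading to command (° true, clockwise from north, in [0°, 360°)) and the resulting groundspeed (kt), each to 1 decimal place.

Leg 1: desired track 285.8°; wind correction +2.4° → command heading 288.2°, groundspeed 178.3 kt
Leg 2: desired track 270.2°; wind correction +4.3° → command heading 274.5°, groundspeed 181.1 kt
Leg 3: desired track 348.9°; wind correction -5.3° → command heading 343.6°, groundspeed 183.8 kt

Leg 1: heading=288.2°, groundspeed=178.3 kt
Leg 2: heading=274.5°, groundspeed=181.1 kt
Leg 3: heading=343.6°, groundspeed=183.8 kt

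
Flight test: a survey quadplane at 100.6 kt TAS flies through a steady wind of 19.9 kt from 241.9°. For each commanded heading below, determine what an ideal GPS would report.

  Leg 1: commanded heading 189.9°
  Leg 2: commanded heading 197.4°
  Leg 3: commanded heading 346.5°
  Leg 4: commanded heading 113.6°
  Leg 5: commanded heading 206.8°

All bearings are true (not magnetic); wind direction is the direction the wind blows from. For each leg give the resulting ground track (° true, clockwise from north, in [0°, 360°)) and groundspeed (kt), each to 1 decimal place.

Leg 1: heading 189.9°; drift -10.1° → track 179.8°, groundspeed 89.7 kt
Leg 2: heading 197.4°; drift -9.2° → track 188.2°, groundspeed 87.5 kt
Leg 3: heading 346.5°; drift +10.3° → track 356.8°, groundspeed 107.4 kt
Leg 4: heading 113.6°; drift -7.9° → track 105.7°, groundspeed 114.0 kt
Leg 5: heading 206.8°; drift -7.7° → track 199.1°, groundspeed 85.1 kt

Leg 1: track=179.8°, groundspeed=89.7 kt
Leg 2: track=188.2°, groundspeed=87.5 kt
Leg 3: track=356.8°, groundspeed=107.4 kt
Leg 4: track=105.7°, groundspeed=114.0 kt
Leg 5: track=199.1°, groundspeed=85.1 kt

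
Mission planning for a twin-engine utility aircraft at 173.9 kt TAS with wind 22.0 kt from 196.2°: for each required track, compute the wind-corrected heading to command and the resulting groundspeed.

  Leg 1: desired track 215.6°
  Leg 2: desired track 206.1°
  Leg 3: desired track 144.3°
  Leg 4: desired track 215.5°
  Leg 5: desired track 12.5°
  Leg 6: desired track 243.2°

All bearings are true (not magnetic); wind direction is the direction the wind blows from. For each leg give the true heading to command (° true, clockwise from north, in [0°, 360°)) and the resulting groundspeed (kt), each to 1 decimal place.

Leg 1: desired track 215.6°; wind correction -2.4° → command heading 213.2°, groundspeed 153.0 kt
Leg 2: desired track 206.1°; wind correction -1.2° → command heading 204.9°, groundspeed 152.2 kt
Leg 3: desired track 144.3°; wind correction +5.7° → command heading 150.0°, groundspeed 159.5 kt
Leg 4: desired track 215.5°; wind correction -2.4° → command heading 213.1°, groundspeed 153.0 kt
Leg 5: desired track 12.5°; wind correction -0.5° → command heading 12.0°, groundspeed 195.8 kt
Leg 6: desired track 243.2°; wind correction -5.3° → command heading 237.9°, groundspeed 158.2 kt

Leg 1: heading=213.2°, groundspeed=153.0 kt
Leg 2: heading=204.9°, groundspeed=152.2 kt
Leg 3: heading=150.0°, groundspeed=159.5 kt
Leg 4: heading=213.1°, groundspeed=153.0 kt
Leg 5: heading=12.0°, groundspeed=195.8 kt
Leg 6: heading=237.9°, groundspeed=158.2 kt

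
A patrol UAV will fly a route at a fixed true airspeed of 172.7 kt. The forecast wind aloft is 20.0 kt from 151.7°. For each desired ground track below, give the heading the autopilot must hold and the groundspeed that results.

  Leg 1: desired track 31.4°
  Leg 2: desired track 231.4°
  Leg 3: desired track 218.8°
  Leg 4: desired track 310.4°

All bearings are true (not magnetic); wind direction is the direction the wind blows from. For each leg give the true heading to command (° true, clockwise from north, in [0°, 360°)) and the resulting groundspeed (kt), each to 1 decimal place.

Leg 1: heading=37.1°, groundspeed=181.9 kt
Leg 2: heading=224.9°, groundspeed=168.0 kt
Leg 3: heading=212.7°, groundspeed=163.9 kt
Leg 4: heading=308.0°, groundspeed=191.2 kt

Leg 1: desired track 31.4°; wind correction +5.7° → command heading 37.1°, groundspeed 181.9 kt
Leg 2: desired track 231.4°; wind correction -6.5° → command heading 224.9°, groundspeed 168.0 kt
Leg 3: desired track 218.8°; wind correction -6.1° → command heading 212.7°, groundspeed 163.9 kt
Leg 4: desired track 310.4°; wind correction -2.4° → command heading 308.0°, groundspeed 191.2 kt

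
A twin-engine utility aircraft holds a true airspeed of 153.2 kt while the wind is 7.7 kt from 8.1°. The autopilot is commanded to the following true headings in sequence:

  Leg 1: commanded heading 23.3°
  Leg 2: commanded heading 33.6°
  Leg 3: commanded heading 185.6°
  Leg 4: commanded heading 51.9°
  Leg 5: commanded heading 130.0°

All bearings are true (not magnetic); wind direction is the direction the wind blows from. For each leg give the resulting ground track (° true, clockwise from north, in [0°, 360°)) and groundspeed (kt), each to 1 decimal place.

Leg 1: track=24.1°, groundspeed=145.8 kt
Leg 2: track=34.9°, groundspeed=146.3 kt
Leg 3: track=185.7°, groundspeed=160.9 kt
Leg 4: track=54.0°, groundspeed=147.7 kt
Leg 5: track=132.4°, groundspeed=157.4 kt

Leg 1: heading 23.3°; drift +0.8° → track 24.1°, groundspeed 145.8 kt
Leg 2: heading 33.6°; drift +1.3° → track 34.9°, groundspeed 146.3 kt
Leg 3: heading 185.6°; drift +0.1° → track 185.7°, groundspeed 160.9 kt
Leg 4: heading 51.9°; drift +2.1° → track 54.0°, groundspeed 147.7 kt
Leg 5: heading 130.0°; drift +2.4° → track 132.4°, groundspeed 157.4 kt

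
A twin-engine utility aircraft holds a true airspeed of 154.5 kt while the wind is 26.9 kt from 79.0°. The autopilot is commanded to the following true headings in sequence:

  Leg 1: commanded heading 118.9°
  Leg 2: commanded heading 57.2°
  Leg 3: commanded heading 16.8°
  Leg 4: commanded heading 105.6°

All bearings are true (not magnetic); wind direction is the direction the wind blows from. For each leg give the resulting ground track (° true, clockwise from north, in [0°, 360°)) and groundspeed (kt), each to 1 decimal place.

Leg 1: track=126.2°, groundspeed=135.0 kt
Leg 2: track=52.8°, groundspeed=129.9 kt
Leg 3: track=7.3°, groundspeed=143.9 kt
Leg 4: track=110.9°, groundspeed=131.0 kt

Leg 1: heading 118.9°; drift +7.3° → track 126.2°, groundspeed 135.0 kt
Leg 2: heading 57.2°; drift -4.4° → track 52.8°, groundspeed 129.9 kt
Leg 3: heading 16.8°; drift -9.5° → track 7.3°, groundspeed 143.9 kt
Leg 4: heading 105.6°; drift +5.3° → track 110.9°, groundspeed 131.0 kt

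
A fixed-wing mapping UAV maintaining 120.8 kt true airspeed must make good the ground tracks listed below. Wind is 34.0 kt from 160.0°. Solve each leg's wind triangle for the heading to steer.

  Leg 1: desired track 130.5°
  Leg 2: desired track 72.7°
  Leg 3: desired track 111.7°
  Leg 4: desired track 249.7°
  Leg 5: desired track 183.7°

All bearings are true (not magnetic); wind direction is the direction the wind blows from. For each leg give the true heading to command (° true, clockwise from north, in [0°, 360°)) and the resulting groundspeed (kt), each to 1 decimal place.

Leg 1: desired track 130.5°; wind correction +8.0° → command heading 138.5°, groundspeed 90.0 kt
Leg 2: desired track 72.7°; wind correction +16.3° → command heading 89.0°, groundspeed 114.3 kt
Leg 3: desired track 111.7°; wind correction +12.1° → command heading 123.8°, groundspeed 95.5 kt
Leg 4: desired track 249.7°; wind correction -16.3° → command heading 233.4°, groundspeed 115.7 kt
Leg 5: desired track 183.7°; wind correction -6.5° → command heading 177.2°, groundspeed 88.9 kt

Leg 1: heading=138.5°, groundspeed=90.0 kt
Leg 2: heading=89.0°, groundspeed=114.3 kt
Leg 3: heading=123.8°, groundspeed=95.5 kt
Leg 4: heading=233.4°, groundspeed=115.7 kt
Leg 5: heading=177.2°, groundspeed=88.9 kt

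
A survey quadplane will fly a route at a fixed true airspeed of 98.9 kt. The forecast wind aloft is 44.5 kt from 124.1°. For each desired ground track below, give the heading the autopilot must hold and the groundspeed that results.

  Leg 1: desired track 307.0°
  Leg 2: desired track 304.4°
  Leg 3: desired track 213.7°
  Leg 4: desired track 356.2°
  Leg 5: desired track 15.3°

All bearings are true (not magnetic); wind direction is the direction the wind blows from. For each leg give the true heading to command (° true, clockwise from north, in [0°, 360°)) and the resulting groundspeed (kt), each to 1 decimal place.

Leg 1: desired track 307.0°; wind correction +1.3° → command heading 308.3°, groundspeed 143.3 kt
Leg 2: desired track 304.4°; wind correction +0.1° → command heading 304.5°, groundspeed 143.4 kt
Leg 3: desired track 213.7°; wind correction -26.7° → command heading 187.0°, groundspeed 88.0 kt
Leg 4: desired track 356.2°; wind correction +20.8° → command heading 17.0°, groundspeed 119.8 kt
Leg 5: desired track 15.3°; wind correction +25.2° → command heading 40.5°, groundspeed 103.8 kt

Leg 1: heading=308.3°, groundspeed=143.3 kt
Leg 2: heading=304.5°, groundspeed=143.4 kt
Leg 3: heading=187.0°, groundspeed=88.0 kt
Leg 4: heading=17.0°, groundspeed=119.8 kt
Leg 5: heading=40.5°, groundspeed=103.8 kt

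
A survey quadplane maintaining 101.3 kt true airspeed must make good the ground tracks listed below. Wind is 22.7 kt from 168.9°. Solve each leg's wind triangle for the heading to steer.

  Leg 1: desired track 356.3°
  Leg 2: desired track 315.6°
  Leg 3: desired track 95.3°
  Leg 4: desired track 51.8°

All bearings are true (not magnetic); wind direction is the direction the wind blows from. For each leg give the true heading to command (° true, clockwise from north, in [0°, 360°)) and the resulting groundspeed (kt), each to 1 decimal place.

Leg 1: heading=358.0°, groundspeed=123.8 kt
Leg 2: heading=308.5°, groundspeed=119.5 kt
Leg 3: heading=107.7°, groundspeed=92.5 kt
Leg 4: heading=63.3°, groundspeed=109.6 kt

Leg 1: desired track 356.3°; wind correction +1.7° → command heading 358.0°, groundspeed 123.8 kt
Leg 2: desired track 315.6°; wind correction -7.1° → command heading 308.5°, groundspeed 119.5 kt
Leg 3: desired track 95.3°; wind correction +12.4° → command heading 107.7°, groundspeed 92.5 kt
Leg 4: desired track 51.8°; wind correction +11.5° → command heading 63.3°, groundspeed 109.6 kt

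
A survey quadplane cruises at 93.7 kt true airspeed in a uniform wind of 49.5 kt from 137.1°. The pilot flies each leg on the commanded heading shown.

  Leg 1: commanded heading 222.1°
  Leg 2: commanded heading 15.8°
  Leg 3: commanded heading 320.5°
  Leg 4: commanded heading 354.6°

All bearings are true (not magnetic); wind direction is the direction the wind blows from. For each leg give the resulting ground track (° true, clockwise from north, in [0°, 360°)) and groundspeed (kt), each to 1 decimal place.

Leg 1: track=251.0°, groundspeed=102.1 kt
Leg 2: track=356.3°, groundspeed=126.7 kt
Leg 3: track=319.3°, groundspeed=143.1 kt
Leg 4: track=341.8°, groundspeed=136.3 kt

Leg 1: heading 222.1°; drift +28.9° → track 251.0°, groundspeed 102.1 kt
Leg 2: heading 15.8°; drift -19.5° → track 356.3°, groundspeed 126.7 kt
Leg 3: heading 320.5°; drift -1.2° → track 319.3°, groundspeed 143.1 kt
Leg 4: heading 354.6°; drift -12.8° → track 341.8°, groundspeed 136.3 kt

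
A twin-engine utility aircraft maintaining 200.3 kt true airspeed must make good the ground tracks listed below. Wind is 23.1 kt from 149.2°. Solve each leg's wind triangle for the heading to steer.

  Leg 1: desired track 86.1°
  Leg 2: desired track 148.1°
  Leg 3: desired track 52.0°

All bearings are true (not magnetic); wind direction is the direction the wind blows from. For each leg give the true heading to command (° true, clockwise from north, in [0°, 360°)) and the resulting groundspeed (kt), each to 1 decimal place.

Leg 1: desired track 86.1°; wind correction +5.9° → command heading 92.0°, groundspeed 188.8 kt
Leg 2: desired track 148.1°; wind correction +0.1° → command heading 148.2°, groundspeed 177.2 kt
Leg 3: desired track 52.0°; wind correction +6.6° → command heading 58.6°, groundspeed 201.9 kt

Leg 1: heading=92.0°, groundspeed=188.8 kt
Leg 2: heading=148.2°, groundspeed=177.2 kt
Leg 3: heading=58.6°, groundspeed=201.9 kt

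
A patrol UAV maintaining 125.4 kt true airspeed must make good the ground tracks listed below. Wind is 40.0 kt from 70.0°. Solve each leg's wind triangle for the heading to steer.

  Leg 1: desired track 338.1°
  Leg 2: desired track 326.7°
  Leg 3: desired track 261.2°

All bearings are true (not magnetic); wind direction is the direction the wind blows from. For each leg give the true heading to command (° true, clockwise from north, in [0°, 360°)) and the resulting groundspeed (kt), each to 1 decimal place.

Leg 1: desired track 338.1°; wind correction +18.6° → command heading 356.7°, groundspeed 120.2 kt
Leg 2: desired track 326.7°; wind correction +18.1° → command heading 344.8°, groundspeed 128.4 kt
Leg 3: desired track 261.2°; wind correction +3.6° → command heading 264.8°, groundspeed 164.4 kt

Leg 1: heading=356.7°, groundspeed=120.2 kt
Leg 2: heading=344.8°, groundspeed=128.4 kt
Leg 3: heading=264.8°, groundspeed=164.4 kt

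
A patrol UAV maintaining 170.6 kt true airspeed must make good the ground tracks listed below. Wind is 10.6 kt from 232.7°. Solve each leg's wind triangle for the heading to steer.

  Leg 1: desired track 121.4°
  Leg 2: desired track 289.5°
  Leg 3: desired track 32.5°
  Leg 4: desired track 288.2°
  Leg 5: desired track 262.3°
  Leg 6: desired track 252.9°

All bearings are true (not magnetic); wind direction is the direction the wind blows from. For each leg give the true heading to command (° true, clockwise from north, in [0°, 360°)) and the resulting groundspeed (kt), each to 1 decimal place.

Leg 1: desired track 121.4°; wind correction +3.3° → command heading 124.7°, groundspeed 174.2 kt
Leg 2: desired track 289.5°; wind correction -3.0° → command heading 286.5°, groundspeed 164.6 kt
Leg 3: desired track 32.5°; wind correction -1.2° → command heading 31.3°, groundspeed 180.5 kt
Leg 4: desired track 288.2°; wind correction -2.9° → command heading 285.3°, groundspeed 164.4 kt
Leg 5: desired track 262.3°; wind correction -1.8° → command heading 260.5°, groundspeed 161.3 kt
Leg 6: desired track 252.9°; wind correction -1.2° → command heading 251.7°, groundspeed 160.6 kt

Leg 1: heading=124.7°, groundspeed=174.2 kt
Leg 2: heading=286.5°, groundspeed=164.6 kt
Leg 3: heading=31.3°, groundspeed=180.5 kt
Leg 4: heading=285.3°, groundspeed=164.4 kt
Leg 5: heading=260.5°, groundspeed=161.3 kt
Leg 6: heading=251.7°, groundspeed=160.6 kt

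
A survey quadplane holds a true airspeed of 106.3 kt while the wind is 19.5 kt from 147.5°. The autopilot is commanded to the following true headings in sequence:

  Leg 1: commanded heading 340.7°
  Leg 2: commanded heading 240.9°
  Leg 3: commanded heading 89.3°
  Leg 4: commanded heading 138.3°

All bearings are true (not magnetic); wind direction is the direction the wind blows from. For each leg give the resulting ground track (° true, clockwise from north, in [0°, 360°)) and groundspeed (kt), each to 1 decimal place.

Leg 1: track=338.7°, groundspeed=125.4 kt
Leg 2: track=251.2°, groundspeed=109.2 kt
Leg 3: track=79.5°, groundspeed=97.4 kt
Leg 4: track=136.2°, groundspeed=87.1 kt

Leg 1: heading 340.7°; drift -2.0° → track 338.7°, groundspeed 125.4 kt
Leg 2: heading 240.9°; drift +10.3° → track 251.2°, groundspeed 109.2 kt
Leg 3: heading 89.3°; drift -9.8° → track 79.5°, groundspeed 97.4 kt
Leg 4: heading 138.3°; drift -2.1° → track 136.2°, groundspeed 87.1 kt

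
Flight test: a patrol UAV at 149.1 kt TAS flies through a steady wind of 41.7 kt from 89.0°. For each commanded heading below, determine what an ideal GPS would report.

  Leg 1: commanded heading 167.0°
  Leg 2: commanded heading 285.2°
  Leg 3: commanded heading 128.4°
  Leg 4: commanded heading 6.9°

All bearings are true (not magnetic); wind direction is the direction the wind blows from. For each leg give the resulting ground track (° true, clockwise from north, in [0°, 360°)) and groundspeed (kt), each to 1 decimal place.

Leg 1: heading 167.0°; drift +16.2° → track 183.2°, groundspeed 146.2 kt
Leg 2: heading 285.2°; drift -3.5° → track 281.7°, groundspeed 189.5 kt
Leg 3: heading 128.4°; drift +12.8° → track 141.2°, groundspeed 119.8 kt
Leg 4: heading 6.9°; drift -16.1° → track 350.8°, groundspeed 149.2 kt

Leg 1: track=183.2°, groundspeed=146.2 kt
Leg 2: track=281.7°, groundspeed=189.5 kt
Leg 3: track=141.2°, groundspeed=119.8 kt
Leg 4: track=350.8°, groundspeed=149.2 kt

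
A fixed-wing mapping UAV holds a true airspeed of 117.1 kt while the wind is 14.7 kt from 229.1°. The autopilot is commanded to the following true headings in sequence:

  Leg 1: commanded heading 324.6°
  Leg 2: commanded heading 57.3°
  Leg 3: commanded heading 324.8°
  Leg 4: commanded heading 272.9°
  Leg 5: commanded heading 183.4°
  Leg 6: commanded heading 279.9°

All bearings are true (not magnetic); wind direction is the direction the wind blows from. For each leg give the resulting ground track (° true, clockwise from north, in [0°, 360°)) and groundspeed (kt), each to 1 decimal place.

Leg 1: heading 324.6°; drift +7.0° → track 331.6°, groundspeed 119.4 kt
Leg 2: heading 57.3°; drift -0.9° → track 56.4°, groundspeed 131.7 kt
Leg 3: heading 324.8°; drift +7.0° → track 331.8°, groundspeed 119.5 kt
Leg 4: heading 272.9°; drift +5.5° → track 278.4°, groundspeed 107.0 kt
Leg 5: heading 183.4°; drift -5.6° → track 177.8°, groundspeed 107.4 kt
Leg 6: heading 279.9°; drift +6.0° → track 285.9°, groundspeed 108.4 kt

Leg 1: track=331.6°, groundspeed=119.4 kt
Leg 2: track=56.4°, groundspeed=131.7 kt
Leg 3: track=331.8°, groundspeed=119.5 kt
Leg 4: track=278.4°, groundspeed=107.0 kt
Leg 5: track=177.8°, groundspeed=107.4 kt
Leg 6: track=285.9°, groundspeed=108.4 kt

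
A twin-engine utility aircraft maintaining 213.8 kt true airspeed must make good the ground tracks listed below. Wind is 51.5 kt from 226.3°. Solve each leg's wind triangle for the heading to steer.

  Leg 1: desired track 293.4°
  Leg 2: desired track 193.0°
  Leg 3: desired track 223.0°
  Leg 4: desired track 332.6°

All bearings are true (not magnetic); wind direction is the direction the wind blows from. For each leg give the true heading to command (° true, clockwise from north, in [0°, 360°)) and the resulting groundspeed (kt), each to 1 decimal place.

Leg 1: heading=280.6°, groundspeed=188.4 kt
Leg 2: heading=200.6°, groundspeed=168.9 kt
Leg 3: heading=223.8°, groundspeed=162.4 kt
Leg 4: heading=319.2°, groundspeed=222.5 kt

Leg 1: desired track 293.4°; wind correction -12.8° → command heading 280.6°, groundspeed 188.4 kt
Leg 2: desired track 193.0°; wind correction +7.6° → command heading 200.6°, groundspeed 168.9 kt
Leg 3: desired track 223.0°; wind correction +0.8° → command heading 223.8°, groundspeed 162.4 kt
Leg 4: desired track 332.6°; wind correction -13.4° → command heading 319.2°, groundspeed 222.5 kt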